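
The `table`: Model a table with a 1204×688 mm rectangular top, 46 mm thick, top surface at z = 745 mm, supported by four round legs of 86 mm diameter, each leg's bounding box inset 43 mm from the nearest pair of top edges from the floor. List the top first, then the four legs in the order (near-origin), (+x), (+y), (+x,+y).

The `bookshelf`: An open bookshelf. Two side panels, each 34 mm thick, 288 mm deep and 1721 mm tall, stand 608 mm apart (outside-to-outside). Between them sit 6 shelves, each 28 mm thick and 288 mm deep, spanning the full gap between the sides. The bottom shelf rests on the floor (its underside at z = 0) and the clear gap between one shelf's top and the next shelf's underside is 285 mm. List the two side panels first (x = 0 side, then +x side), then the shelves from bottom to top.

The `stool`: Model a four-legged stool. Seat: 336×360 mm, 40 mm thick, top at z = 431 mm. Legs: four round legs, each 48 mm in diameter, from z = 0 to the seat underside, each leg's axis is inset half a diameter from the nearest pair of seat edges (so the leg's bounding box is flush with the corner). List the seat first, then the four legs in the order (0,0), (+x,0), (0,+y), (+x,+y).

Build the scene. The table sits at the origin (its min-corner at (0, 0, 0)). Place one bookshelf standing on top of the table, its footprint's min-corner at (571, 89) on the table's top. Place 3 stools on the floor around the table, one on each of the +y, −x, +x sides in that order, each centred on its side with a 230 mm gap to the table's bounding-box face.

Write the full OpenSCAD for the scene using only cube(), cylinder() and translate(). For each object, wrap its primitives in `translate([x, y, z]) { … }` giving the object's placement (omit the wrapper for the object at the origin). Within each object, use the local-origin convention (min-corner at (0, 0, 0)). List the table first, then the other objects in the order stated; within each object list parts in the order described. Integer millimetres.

translate([0, 0, 699]) cube([1204, 688, 46]);
translate([86, 86, 0]) cylinder(h = 699, r = 43);
translate([1118, 86, 0]) cylinder(h = 699, r = 43);
translate([86, 602, 0]) cylinder(h = 699, r = 43);
translate([1118, 602, 0]) cylinder(h = 699, r = 43);
translate([571, 89, 745]) {
  cube([34, 288, 1721]);
  translate([574, 0, 0]) cube([34, 288, 1721]);
  translate([34, 0, 0]) cube([540, 288, 28]);
  translate([34, 0, 313]) cube([540, 288, 28]);
  translate([34, 0, 626]) cube([540, 288, 28]);
  translate([34, 0, 939]) cube([540, 288, 28]);
  translate([34, 0, 1252]) cube([540, 288, 28]);
  translate([34, 0, 1565]) cube([540, 288, 28]);
}
translate([434, 918, 0]) {
  translate([0, 0, 391]) cube([336, 360, 40]);
  translate([24, 24, 0]) cylinder(h = 391, r = 24);
  translate([312, 24, 0]) cylinder(h = 391, r = 24);
  translate([24, 336, 0]) cylinder(h = 391, r = 24);
  translate([312, 336, 0]) cylinder(h = 391, r = 24);
}
translate([-566, 164, 0]) {
  translate([0, 0, 391]) cube([336, 360, 40]);
  translate([24, 24, 0]) cylinder(h = 391, r = 24);
  translate([312, 24, 0]) cylinder(h = 391, r = 24);
  translate([24, 336, 0]) cylinder(h = 391, r = 24);
  translate([312, 336, 0]) cylinder(h = 391, r = 24);
}
translate([1434, 164, 0]) {
  translate([0, 0, 391]) cube([336, 360, 40]);
  translate([24, 24, 0]) cylinder(h = 391, r = 24);
  translate([312, 24, 0]) cylinder(h = 391, r = 24);
  translate([24, 336, 0]) cylinder(h = 391, r = 24);
  translate([312, 336, 0]) cylinder(h = 391, r = 24);
}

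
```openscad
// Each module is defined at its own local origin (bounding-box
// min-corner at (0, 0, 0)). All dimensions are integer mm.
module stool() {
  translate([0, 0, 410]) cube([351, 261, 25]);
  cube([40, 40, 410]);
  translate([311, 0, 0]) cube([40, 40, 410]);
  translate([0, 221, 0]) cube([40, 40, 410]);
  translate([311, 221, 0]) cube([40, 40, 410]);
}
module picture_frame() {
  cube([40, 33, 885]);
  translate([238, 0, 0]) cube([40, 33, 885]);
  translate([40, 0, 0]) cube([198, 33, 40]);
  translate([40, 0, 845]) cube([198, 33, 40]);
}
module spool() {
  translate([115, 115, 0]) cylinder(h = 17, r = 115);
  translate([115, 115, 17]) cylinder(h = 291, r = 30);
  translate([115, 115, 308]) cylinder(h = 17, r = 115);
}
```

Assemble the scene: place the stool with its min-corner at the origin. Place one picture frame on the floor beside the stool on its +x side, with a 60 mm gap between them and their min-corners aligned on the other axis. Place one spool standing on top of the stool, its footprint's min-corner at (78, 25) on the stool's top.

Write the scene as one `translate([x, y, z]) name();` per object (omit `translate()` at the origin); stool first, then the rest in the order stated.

stool();
translate([411, 0, 0]) picture_frame();
translate([78, 25, 435]) spool();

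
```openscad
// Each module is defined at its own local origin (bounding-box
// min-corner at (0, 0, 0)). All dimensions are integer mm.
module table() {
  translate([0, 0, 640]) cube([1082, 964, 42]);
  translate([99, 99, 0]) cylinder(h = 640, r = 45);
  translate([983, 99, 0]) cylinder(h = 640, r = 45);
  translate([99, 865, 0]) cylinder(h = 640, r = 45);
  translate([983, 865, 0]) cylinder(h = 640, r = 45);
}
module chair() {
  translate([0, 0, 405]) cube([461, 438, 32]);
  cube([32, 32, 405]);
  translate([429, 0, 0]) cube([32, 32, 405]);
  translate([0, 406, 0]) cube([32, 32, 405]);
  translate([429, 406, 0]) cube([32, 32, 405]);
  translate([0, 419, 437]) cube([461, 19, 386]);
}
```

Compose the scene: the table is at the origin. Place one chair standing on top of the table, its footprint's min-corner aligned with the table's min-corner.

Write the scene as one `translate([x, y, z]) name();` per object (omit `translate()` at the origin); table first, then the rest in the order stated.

table();
translate([0, 0, 682]) chair();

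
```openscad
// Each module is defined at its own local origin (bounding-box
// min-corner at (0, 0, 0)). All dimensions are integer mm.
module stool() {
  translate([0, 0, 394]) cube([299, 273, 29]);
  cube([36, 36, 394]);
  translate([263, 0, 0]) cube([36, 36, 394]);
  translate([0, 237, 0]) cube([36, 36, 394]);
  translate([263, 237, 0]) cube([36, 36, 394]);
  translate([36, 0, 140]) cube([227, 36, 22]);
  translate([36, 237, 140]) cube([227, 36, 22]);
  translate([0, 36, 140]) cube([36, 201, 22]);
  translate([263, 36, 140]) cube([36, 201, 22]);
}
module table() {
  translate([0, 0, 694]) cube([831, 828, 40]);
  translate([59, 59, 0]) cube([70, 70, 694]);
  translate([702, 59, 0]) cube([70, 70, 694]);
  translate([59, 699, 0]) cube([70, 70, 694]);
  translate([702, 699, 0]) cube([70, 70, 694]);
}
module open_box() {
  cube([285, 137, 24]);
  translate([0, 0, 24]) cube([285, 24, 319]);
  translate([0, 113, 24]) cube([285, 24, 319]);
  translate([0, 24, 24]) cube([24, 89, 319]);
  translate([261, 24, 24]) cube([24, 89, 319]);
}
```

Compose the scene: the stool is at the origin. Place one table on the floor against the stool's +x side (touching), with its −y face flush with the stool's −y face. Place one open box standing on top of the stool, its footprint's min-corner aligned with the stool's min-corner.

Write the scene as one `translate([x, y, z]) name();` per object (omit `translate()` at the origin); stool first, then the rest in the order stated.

stool();
translate([299, 0, 0]) table();
translate([0, 0, 423]) open_box();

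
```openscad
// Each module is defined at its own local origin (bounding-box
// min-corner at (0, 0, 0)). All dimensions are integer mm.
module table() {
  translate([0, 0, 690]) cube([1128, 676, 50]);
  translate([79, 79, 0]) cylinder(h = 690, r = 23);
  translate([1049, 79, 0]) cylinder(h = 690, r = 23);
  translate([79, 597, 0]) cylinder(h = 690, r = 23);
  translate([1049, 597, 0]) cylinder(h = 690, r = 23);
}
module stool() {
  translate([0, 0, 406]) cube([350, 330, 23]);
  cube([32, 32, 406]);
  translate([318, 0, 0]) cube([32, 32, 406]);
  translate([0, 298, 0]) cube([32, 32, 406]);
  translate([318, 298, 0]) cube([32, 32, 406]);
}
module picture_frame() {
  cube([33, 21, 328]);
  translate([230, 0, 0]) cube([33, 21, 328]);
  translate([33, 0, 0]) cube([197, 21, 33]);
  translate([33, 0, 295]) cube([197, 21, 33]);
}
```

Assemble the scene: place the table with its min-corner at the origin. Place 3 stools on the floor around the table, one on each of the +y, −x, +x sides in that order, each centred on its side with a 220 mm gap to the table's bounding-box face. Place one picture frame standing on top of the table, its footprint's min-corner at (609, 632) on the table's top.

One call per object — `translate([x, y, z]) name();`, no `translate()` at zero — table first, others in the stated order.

table();
translate([389, 896, 0]) stool();
translate([-570, 173, 0]) stool();
translate([1348, 173, 0]) stool();
translate([609, 632, 740]) picture_frame();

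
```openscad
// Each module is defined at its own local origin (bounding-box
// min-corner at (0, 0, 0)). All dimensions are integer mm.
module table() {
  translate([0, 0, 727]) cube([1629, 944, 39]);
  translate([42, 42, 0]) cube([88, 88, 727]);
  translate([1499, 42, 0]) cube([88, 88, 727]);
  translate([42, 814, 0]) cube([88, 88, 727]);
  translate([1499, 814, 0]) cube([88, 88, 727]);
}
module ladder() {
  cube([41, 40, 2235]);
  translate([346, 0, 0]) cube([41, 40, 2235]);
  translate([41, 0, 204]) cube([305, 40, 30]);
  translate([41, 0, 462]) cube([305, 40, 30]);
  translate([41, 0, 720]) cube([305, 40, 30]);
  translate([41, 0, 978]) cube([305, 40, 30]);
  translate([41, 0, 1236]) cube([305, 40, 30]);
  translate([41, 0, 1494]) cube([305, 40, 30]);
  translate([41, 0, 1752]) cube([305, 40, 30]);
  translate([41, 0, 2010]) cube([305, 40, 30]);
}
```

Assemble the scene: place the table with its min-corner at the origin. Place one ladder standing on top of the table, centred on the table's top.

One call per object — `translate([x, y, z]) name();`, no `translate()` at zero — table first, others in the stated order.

table();
translate([621, 452, 766]) ladder();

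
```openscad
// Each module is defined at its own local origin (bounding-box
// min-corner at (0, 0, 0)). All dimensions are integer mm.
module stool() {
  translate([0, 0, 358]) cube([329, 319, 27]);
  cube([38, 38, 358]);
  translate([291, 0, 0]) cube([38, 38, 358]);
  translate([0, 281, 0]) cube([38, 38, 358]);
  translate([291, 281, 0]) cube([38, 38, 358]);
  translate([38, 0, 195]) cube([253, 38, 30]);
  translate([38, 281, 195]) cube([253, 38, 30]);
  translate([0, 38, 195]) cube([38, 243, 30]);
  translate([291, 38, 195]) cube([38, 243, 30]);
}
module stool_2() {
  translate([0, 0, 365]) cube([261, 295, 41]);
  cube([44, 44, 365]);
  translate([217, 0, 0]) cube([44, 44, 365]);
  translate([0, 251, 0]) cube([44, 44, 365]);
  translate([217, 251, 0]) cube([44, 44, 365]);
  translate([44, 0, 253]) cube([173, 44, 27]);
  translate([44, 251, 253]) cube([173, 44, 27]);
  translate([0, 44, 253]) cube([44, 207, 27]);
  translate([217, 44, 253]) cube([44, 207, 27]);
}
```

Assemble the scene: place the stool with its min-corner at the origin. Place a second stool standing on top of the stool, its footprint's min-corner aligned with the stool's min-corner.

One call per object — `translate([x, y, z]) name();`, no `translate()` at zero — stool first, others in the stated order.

stool();
translate([0, 0, 385]) stool_2();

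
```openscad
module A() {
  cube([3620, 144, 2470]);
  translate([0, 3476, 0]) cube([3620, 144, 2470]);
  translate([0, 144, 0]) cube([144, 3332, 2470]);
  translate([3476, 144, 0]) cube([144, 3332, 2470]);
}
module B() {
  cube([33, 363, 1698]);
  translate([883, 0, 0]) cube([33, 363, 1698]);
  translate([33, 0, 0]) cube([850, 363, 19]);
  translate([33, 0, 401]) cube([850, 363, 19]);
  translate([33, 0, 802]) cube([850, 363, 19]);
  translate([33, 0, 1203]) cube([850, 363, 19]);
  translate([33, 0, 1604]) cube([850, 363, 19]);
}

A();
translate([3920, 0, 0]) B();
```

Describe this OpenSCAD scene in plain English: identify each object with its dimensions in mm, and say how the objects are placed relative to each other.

A is a box-shaped house frame (walls only): outside footprint 3620×3620 mm, wall height 2470 mm, wall thickness 144 mm. The two y-facing walls run the full x-width; the two x-facing walls fit between the inner faces of the y-facing walls.

B is a bookshelf 916 mm wide overall, 363 mm deep and 1698 mm tall. The two sides are 33 mm thick vertical panels. 5 horizontal shelves of 19 mm thickness span between the inner faces of the sides; the lowest shelf sits on the floor and shelves are stacked with a clear vertical gap of 382 mm between each pair.

The bookshelf is on the floor beside the house frame on its +x side.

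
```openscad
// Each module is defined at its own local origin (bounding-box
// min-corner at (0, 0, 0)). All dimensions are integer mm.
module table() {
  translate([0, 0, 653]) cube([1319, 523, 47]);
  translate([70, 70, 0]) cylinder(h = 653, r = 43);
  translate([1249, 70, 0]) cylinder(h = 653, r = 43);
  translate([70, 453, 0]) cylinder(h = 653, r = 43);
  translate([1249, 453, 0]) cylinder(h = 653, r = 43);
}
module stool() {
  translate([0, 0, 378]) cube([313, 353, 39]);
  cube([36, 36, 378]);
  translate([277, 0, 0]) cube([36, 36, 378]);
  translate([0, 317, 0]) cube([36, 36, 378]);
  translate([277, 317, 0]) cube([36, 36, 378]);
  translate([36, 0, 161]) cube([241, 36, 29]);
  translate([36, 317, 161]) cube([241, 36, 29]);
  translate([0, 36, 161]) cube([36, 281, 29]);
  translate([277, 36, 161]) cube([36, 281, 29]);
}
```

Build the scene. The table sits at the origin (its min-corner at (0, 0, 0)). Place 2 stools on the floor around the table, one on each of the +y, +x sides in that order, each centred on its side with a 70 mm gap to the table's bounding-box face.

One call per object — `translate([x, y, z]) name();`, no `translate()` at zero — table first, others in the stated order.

table();
translate([503, 593, 0]) stool();
translate([1389, 85, 0]) stool();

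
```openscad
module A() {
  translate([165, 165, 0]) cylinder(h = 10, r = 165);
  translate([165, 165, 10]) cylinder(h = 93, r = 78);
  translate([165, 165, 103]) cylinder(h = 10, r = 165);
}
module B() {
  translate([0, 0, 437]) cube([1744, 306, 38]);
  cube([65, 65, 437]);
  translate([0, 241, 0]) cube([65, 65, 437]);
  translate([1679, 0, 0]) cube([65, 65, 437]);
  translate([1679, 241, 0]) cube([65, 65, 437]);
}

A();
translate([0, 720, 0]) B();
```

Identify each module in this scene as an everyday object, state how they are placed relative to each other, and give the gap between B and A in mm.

The bench's nearest face is 390 mm from the spool's +y face.

A is a spool. B is a bench. The bench is on the floor beside the spool on its +y side. The gap between the bench and the spool is 390 mm.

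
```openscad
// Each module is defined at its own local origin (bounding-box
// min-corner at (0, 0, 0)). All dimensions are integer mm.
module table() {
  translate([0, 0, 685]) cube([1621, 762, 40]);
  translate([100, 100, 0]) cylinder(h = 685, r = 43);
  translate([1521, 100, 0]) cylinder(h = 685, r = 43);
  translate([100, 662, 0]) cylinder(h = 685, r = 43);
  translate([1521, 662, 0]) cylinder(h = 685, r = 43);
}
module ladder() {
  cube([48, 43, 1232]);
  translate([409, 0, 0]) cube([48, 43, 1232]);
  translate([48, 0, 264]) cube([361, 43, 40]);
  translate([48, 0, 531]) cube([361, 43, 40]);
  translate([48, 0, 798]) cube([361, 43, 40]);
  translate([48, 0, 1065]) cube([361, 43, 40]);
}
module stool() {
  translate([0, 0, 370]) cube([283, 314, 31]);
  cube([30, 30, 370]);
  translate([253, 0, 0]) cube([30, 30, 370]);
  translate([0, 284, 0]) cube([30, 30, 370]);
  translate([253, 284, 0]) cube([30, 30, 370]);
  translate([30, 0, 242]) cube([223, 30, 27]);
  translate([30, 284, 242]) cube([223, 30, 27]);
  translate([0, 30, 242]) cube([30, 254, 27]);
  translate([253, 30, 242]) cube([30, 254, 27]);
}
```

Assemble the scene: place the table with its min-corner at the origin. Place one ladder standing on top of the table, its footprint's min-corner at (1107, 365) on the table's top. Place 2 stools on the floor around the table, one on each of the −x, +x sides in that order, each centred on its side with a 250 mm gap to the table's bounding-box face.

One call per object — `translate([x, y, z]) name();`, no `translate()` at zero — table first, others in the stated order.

table();
translate([1107, 365, 725]) ladder();
translate([-533, 224, 0]) stool();
translate([1871, 224, 0]) stool();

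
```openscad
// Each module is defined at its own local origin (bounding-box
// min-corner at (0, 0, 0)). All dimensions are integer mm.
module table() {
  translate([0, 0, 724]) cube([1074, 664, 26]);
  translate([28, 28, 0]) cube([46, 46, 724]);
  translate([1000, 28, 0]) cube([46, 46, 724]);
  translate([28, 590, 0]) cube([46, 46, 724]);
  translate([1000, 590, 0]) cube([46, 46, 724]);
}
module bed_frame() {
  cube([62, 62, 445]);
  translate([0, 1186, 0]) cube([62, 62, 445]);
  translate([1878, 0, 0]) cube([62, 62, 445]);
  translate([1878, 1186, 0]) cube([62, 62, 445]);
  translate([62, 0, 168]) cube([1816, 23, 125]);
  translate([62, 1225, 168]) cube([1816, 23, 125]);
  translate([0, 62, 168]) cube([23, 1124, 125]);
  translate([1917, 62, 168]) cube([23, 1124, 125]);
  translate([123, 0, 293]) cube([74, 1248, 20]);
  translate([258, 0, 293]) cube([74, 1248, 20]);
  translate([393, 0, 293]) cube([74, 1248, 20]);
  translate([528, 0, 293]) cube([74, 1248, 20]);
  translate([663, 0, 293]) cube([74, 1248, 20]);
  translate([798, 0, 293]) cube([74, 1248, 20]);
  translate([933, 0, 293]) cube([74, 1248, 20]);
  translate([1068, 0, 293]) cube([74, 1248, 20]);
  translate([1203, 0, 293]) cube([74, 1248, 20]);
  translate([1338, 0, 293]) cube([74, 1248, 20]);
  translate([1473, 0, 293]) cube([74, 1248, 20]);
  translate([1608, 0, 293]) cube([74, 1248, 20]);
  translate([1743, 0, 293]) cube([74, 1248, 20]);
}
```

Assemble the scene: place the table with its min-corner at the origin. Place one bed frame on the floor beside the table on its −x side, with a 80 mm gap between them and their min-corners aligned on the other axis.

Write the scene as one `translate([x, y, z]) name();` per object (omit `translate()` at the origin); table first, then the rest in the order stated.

table();
translate([-2020, 0, 0]) bed_frame();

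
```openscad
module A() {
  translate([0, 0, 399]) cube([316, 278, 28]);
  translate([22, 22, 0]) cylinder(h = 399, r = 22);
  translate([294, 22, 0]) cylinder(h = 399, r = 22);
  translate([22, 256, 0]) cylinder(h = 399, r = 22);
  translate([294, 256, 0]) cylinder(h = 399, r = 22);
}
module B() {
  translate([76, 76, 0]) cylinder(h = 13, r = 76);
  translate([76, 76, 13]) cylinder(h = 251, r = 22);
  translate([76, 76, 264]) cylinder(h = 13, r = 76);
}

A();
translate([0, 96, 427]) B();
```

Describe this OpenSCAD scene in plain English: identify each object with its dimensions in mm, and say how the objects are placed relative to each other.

A is a four-legged stool. The seat is 316×278 mm, 28 mm thick, top at z = 427 mm. It stands on four round legs, each 44 mm in diameter, from z = 0 to the seat underside, each leg's axis is inset half a diameter from the nearest pair of seat edges (so the leg's bounding box is flush with the corner).

B is a spool: two coaxial disc flanges of radius 76 mm and thickness 13 mm, joined by a core cylinder of radius 22 mm and height 251 mm. The lower flange rests on z = 0 and the three cylinders share a vertical axis.

The spool is on top of the stool.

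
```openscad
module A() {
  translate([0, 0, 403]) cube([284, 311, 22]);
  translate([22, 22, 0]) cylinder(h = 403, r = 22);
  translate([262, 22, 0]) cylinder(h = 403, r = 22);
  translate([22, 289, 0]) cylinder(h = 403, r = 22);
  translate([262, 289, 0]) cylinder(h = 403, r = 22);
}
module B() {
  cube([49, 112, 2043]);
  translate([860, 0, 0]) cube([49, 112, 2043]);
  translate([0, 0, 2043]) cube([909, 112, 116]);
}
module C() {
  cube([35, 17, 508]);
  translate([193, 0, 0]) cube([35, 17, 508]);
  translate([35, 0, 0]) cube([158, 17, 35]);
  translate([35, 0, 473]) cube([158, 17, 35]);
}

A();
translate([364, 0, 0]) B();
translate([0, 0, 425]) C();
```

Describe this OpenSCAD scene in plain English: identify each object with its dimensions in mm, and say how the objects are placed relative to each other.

A is a four-legged stool. The seat is a 284×311×22 mm slab whose top surface is at z = 425 mm; four round legs, each 44 mm in diameter, run from the floor (z = 0) to the underside of the seat, each leg's axis is inset half a diameter from the nearest pair of seat edges (so the leg's bounding box is flush with the corner).

B is a door frame. The clear opening is 811 mm wide and 2043 mm high. Two 49 mm wide jambs, 112 mm deep, stand either side of the opening from the floor to the top of the opening. A 116 mm thick head sits across the top of both jambs, spanning the full outside width of the frame.

C is a picture frame with a 158×438 mm rectangular opening (x by z) and a uniform 35 mm border on every side. Frame depth is 17 mm along y. It is built from two vertical stiles running the full outside height and two horizontal rails spanning the gap between the stiles.

The door frame is on the floor beside the stool on its +x side. The picture frame is on top of the stool.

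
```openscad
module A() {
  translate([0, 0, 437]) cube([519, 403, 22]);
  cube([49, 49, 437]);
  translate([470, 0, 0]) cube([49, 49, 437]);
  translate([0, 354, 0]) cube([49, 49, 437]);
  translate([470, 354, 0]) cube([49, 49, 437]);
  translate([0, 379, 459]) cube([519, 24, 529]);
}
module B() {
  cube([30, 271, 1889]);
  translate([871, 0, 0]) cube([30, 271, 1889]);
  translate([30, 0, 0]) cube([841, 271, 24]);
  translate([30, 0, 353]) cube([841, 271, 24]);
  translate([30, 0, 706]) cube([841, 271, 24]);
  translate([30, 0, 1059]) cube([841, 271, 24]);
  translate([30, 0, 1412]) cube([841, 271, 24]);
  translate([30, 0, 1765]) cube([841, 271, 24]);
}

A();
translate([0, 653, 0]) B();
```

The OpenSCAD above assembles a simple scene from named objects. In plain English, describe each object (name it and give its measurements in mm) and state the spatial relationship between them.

A is a chair. The seat is a 519×403×22 mm slab with its top at z = 459 mm, on four 49×49 mm corner legs (flush with the seat edges, standing on z = 0). A flat backrest 24 mm thick, 529 mm tall, spans the full seat width and rises from the seat top along its +y edge, rear face flush with the rear of the seat.

B is an open bookshelf. Two side panels, each 30 mm thick, 271 mm deep and 1889 mm tall, stand 901 mm apart (outside-to-outside). Between them sit 6 shelves, each 24 mm thick and 271 mm deep, spanning the full gap between the sides. The bottom shelf rests on the floor (its underside at z = 0) and the clear gap between one shelf's top and the next shelf's underside is 329 mm.

The bookshelf is on the floor beside the chair on its +y side.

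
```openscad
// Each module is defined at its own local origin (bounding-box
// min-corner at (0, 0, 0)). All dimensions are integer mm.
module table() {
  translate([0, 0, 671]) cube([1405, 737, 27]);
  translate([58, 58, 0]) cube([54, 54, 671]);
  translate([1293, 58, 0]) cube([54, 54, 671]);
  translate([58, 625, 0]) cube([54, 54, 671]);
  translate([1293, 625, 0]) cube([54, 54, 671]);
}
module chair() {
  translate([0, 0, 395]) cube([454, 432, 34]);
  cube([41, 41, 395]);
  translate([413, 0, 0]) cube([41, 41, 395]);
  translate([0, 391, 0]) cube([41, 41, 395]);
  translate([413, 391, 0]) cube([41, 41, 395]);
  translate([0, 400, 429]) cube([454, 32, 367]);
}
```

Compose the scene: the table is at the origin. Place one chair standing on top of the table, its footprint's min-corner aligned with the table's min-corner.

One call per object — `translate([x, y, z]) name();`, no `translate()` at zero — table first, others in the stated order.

table();
translate([0, 0, 698]) chair();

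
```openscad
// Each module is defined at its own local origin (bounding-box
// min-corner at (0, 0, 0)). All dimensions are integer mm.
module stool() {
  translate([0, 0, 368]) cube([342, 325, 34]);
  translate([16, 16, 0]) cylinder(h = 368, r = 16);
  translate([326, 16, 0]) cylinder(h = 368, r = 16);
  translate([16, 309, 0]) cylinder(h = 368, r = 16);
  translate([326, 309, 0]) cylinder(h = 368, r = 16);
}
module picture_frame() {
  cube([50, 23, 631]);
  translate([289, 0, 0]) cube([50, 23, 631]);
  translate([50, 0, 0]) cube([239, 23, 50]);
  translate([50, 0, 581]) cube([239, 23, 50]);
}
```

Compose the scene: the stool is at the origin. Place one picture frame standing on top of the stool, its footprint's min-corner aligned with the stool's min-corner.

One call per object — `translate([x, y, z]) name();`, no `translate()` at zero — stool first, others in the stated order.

stool();
translate([0, 0, 402]) picture_frame();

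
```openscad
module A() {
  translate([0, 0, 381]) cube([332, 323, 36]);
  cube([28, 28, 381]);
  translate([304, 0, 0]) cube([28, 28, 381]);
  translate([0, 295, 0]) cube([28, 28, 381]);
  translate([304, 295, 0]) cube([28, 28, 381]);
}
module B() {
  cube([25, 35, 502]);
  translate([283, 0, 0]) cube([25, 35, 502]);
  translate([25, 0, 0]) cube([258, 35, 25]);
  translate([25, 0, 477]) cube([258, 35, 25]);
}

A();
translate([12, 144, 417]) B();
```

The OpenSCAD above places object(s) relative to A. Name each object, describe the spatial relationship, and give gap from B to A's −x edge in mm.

A is a stool. B is a picture frame. The picture frame is on top of the stool, centred. The gap from the picture frame to the stool's −x edge is 12 mm.

The picture frame's min-x is at 12; the stool's min-x is 0; gap = 12 mm.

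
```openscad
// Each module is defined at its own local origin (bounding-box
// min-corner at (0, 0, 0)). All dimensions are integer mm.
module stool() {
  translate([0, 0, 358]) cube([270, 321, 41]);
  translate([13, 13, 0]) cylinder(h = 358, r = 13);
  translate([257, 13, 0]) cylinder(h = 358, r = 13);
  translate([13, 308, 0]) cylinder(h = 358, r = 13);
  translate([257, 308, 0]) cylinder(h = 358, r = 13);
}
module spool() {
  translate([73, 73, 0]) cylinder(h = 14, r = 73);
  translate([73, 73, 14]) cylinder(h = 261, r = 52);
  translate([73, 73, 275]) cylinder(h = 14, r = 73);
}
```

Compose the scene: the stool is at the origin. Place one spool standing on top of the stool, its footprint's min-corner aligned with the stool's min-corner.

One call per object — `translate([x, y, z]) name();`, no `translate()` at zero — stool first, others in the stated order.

stool();
translate([0, 0, 399]) spool();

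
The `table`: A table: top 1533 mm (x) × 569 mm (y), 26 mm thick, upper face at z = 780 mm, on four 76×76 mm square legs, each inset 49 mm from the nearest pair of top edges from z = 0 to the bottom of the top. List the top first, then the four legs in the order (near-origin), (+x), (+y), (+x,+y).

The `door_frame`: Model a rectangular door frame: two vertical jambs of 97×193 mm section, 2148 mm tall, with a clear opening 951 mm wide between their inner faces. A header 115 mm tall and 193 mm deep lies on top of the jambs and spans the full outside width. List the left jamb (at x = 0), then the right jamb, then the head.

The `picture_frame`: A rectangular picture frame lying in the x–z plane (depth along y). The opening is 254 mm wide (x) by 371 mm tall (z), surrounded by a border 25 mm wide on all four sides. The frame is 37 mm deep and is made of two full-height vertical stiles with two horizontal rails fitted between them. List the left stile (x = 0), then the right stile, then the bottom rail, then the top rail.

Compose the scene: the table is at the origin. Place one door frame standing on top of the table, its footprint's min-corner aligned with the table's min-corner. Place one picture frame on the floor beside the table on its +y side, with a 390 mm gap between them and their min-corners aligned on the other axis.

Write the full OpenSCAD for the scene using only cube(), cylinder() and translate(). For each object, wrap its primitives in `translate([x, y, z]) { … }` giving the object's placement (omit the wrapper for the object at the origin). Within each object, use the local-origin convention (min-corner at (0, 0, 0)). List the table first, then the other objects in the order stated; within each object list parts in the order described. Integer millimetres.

translate([0, 0, 754]) cube([1533, 569, 26]);
translate([49, 49, 0]) cube([76, 76, 754]);
translate([1408, 49, 0]) cube([76, 76, 754]);
translate([49, 444, 0]) cube([76, 76, 754]);
translate([1408, 444, 0]) cube([76, 76, 754]);
translate([0, 0, 780]) {
  cube([97, 193, 2148]);
  translate([1048, 0, 0]) cube([97, 193, 2148]);
  translate([0, 0, 2148]) cube([1145, 193, 115]);
}
translate([0, 959, 0]) {
  cube([25, 37, 421]);
  translate([279, 0, 0]) cube([25, 37, 421]);
  translate([25, 0, 0]) cube([254, 37, 25]);
  translate([25, 0, 396]) cube([254, 37, 25]);
}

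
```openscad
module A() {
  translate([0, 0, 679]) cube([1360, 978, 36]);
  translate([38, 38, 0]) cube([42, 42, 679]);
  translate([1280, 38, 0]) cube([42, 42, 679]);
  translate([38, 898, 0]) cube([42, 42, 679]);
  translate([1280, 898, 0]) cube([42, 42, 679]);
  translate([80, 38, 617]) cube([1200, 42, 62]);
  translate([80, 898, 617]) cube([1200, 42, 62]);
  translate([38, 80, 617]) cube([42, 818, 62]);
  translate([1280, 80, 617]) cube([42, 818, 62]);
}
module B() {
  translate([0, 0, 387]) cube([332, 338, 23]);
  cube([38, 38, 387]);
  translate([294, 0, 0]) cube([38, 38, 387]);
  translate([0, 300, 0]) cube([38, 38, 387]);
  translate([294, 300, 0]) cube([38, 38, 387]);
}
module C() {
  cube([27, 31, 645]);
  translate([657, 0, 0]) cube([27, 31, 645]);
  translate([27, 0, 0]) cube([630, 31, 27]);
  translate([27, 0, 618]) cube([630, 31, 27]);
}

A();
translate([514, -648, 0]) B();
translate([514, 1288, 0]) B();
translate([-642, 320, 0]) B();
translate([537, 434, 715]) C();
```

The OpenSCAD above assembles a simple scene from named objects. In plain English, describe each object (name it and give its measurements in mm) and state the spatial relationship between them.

A is a rectangular dining table. The top is 1360×978×36 mm with its upper surface at z = 715 mm. It stands on four 42×42 mm square legs, each inset 38 mm from the nearest pair of top edges, running from the floor to the underside of the top. Four apron rails, 42 mm thick and 62 mm tall, run between adjacent legs with their top edges flush with the underside of the top and their outer faces flush with the legs' outer faces.

B is a four-legged stool. The seat is 332×338 mm, 23 mm thick, top at z = 410 mm. It stands on four square legs, each 38×38 mm in cross-section, from z = 0 to the seat underside, each flush with a corner of the seat.

C is a picture frame with a 630×591 mm rectangular opening (x by z) and a uniform 27 mm border on every side. Frame depth is 31 mm along y. It is built from two vertical stiles running the full outside height and two horizontal rails spanning the gap between the stiles.

Three stools sit around the table at the −y, +y, −x sides. The picture frame is on top of the table.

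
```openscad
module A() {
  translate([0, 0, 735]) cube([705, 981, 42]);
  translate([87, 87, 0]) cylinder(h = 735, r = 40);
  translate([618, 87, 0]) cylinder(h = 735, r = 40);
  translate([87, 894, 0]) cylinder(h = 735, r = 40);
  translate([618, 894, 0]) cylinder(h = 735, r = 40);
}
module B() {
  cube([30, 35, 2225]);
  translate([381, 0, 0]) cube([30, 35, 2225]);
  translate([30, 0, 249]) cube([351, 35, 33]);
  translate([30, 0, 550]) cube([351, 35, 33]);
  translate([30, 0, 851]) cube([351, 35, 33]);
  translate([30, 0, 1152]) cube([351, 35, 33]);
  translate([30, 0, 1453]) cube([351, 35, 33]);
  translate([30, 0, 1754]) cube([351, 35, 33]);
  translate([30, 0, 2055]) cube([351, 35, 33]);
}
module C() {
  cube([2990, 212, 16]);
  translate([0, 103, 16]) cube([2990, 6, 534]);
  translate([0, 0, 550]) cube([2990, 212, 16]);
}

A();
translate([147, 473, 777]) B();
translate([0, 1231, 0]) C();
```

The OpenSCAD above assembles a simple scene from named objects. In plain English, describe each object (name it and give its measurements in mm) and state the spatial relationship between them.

A is a rectangular dining table. The top is 705×981×42 mm with its upper surface at z = 777 mm. It stands on four round legs of 80 mm diameter, each leg's bounding box inset 47 mm from the nearest pair of top edges, running from the floor to the underside of the top.

B is a straight ladder. Two 30×35 mm vertical rails, 2225 mm tall, stand 411 mm apart (outside-to-outside) with their front faces coplanar on the −y side. 7 rungs, each 35 mm deep and 33 mm tall, span between the inner faces of the rails, front faces flush with the rails. The lowest rung's underside is at z = 249 mm and rungs are spaced 301 mm apart (underside to underside).

C is an I-beam lying along x, 2990 mm long. Overall section height 566 mm. Two flanges 212 mm wide (y) and 16 mm thick, one on the floor and one at the top; a web 6 mm thick runs between them, centred on the flange width.

The ladder is on top of the table, centred. The I-beam is on the floor beside the table on its +y side.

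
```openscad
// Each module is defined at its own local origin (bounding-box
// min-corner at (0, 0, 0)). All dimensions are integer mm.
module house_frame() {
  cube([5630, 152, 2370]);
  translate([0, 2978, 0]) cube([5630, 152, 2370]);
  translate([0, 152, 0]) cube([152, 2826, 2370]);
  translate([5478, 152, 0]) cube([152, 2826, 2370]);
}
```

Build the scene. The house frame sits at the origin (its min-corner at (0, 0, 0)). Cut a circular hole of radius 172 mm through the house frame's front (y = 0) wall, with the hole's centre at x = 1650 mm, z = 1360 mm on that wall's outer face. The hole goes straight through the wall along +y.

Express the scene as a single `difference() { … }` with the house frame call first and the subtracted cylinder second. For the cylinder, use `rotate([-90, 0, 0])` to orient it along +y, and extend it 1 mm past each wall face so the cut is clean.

difference() {
  house_frame();
  translate([1650, -1, 1360]) rotate([-90, 0, 0]) cylinder(h = 154, r = 172);
}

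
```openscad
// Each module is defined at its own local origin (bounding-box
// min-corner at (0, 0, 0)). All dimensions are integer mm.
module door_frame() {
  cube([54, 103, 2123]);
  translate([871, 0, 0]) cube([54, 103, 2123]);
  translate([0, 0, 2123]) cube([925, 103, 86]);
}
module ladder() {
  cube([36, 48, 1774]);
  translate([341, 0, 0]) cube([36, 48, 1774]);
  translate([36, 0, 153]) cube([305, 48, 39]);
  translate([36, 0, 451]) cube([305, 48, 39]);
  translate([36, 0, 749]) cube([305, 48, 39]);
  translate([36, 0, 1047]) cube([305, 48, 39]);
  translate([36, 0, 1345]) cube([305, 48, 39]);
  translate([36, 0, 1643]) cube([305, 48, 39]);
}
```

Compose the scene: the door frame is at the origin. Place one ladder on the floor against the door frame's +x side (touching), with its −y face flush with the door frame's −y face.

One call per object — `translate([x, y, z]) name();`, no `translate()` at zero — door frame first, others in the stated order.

door_frame();
translate([925, 0, 0]) ladder();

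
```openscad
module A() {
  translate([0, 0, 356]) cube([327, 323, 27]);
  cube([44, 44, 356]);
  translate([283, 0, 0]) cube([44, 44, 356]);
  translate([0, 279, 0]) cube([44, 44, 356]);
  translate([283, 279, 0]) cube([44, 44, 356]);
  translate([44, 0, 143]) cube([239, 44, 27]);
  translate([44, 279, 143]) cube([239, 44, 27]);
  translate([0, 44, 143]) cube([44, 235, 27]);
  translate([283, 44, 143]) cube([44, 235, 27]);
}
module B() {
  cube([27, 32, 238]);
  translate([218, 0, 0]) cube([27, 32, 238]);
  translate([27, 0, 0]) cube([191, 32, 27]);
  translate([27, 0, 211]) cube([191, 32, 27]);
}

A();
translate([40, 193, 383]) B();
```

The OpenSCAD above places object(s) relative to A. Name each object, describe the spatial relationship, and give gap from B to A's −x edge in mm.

A is a stool. B is a picture frame. The picture frame is on top of the stool. The gap from the picture frame to the stool's −x edge is 40 mm.

The picture frame's min-x is at 40; the stool's min-x is 0; gap = 40 mm.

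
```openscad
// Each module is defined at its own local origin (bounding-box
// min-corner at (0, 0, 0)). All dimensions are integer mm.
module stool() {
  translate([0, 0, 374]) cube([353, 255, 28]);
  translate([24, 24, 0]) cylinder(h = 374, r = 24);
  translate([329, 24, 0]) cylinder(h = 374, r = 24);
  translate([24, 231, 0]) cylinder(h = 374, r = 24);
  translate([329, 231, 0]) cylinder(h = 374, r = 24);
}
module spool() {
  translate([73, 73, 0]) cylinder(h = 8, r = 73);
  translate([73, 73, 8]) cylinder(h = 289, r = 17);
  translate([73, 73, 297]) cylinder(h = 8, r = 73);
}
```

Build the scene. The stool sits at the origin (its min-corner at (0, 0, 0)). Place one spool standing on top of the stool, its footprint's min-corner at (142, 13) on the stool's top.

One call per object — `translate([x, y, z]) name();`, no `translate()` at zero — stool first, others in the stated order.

stool();
translate([142, 13, 402]) spool();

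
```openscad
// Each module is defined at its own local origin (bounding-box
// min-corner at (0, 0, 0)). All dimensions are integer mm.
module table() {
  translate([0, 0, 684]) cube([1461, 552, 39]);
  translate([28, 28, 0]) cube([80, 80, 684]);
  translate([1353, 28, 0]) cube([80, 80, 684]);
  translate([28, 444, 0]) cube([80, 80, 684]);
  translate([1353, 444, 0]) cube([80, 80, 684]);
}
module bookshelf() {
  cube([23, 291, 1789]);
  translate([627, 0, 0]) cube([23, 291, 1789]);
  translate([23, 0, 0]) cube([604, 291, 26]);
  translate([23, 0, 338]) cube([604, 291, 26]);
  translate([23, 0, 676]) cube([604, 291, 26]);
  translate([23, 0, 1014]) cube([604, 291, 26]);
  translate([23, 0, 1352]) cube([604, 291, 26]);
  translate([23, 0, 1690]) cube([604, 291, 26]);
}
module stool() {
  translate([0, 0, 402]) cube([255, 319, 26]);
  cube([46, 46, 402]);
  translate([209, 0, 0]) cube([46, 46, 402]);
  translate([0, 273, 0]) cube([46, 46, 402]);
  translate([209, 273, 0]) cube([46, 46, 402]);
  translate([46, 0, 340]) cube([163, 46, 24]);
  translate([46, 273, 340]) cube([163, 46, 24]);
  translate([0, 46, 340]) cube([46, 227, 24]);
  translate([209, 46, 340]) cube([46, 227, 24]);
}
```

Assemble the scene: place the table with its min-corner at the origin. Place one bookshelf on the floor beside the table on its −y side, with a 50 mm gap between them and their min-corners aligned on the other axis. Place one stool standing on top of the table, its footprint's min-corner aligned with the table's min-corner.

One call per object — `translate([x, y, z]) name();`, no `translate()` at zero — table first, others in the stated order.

table();
translate([0, -341, 0]) bookshelf();
translate([0, 0, 723]) stool();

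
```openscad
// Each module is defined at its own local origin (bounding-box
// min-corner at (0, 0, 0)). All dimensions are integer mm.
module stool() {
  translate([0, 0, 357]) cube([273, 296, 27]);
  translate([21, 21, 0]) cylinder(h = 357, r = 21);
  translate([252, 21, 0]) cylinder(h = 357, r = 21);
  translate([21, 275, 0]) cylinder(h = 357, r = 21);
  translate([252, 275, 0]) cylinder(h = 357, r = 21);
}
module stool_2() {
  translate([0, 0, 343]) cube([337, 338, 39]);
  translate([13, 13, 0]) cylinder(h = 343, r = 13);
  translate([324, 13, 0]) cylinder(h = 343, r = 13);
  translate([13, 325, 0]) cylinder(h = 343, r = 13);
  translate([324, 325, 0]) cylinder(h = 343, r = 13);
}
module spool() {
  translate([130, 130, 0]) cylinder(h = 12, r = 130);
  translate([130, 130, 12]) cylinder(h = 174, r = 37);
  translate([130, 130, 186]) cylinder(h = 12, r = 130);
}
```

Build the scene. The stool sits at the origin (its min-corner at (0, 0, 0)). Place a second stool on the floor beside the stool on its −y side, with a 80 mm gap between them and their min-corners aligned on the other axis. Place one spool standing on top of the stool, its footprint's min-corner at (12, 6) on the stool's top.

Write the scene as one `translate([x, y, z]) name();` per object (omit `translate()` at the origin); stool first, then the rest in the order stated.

stool();
translate([0, -418, 0]) stool_2();
translate([12, 6, 384]) spool();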